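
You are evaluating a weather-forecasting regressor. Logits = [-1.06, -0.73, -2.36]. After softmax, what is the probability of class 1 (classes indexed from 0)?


Exponentials: e^-1.06=0.3465, e^-0.73=0.4819, e^-2.36=0.0944
Sum = 0.9228
Softmax = [0.3754, 0.5222, 0.1023]
p[1] = 0.4819/0.9228 = 0.5222

0.5222


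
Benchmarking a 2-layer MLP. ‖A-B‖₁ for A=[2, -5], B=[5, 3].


d = |2-5| + |-5-3|
  = 3 + 8
  = 11

11


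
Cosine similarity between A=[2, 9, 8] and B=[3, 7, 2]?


A·B = 2·3 + 9·7 + 8·2 = 85
‖A‖ = √149 = 12.2066, ‖B‖ = √62 = 7.874
cos = 85/(√149·√62) = 85/√9238 = 0.8844

0.8844


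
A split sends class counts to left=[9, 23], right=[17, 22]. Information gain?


Parent = [26, 45], H_parent = 0.9477
H_left = 0.8571 (n=32), H_right = 0.9881 (n=39)
H_children = (32/71)·0.8571 + (39/71)·0.9881 = 0.9291
IG = 0.9477 - 0.9291 = 0.0186

0.0186


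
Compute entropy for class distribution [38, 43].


Probabilities: [38/81, 43/81] ≈ [0.4691, 0.5309]
H = -((38/81)·log₂(38/81) + (43/81)·log₂(43/81))
  = 0.9972 bits

0.9972 bits


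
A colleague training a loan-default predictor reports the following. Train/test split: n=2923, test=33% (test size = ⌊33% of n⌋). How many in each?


Test = ⌊2923·33/100⌋ = 964
Train = 2923 - 964 = 1959

Train: 1959, Test: 964


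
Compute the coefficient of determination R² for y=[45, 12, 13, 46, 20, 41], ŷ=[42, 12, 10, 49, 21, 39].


ȳ = 29.5
SS_res = Σ(y-ŷ)² = 32
SS_tot = Σ(y-ȳ)² = 1313.5
R² = 1 - SS_res/SS_tot = 1 - 0.0244 = 0.9756

0.9756


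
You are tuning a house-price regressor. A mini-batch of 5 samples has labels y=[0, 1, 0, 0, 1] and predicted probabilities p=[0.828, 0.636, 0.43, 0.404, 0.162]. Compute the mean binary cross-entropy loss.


L[0] = -ln(1-0.828) = -ln(0.172) = 1.7603
L[1] = -ln(0.636) = 0.4526
L[2] = -ln(1-0.43) = -ln(0.57) = 0.5621
L[3] = -ln(1-0.404) = -ln(0.596) = 0.5175
L[4] = -ln(0.162) = 1.8202
mean = (1.7603 + 0.4526 + 0.5621 + 0.5175 + 1.8202)/5 = 1.0225

1.0225


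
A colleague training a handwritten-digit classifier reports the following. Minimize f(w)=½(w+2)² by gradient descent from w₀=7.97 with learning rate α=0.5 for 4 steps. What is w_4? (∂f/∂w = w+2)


step 1: grad = 7.97+2 = 9.97; w = 7.97 - 0.5·(9.97) = 2.985
step 2: grad = 2.985+2 = 4.985; w = 2.985 - 0.5·(4.985) = 0.4925
step 3: grad = 0.4925+2 = 2.4925; w = 0.4925 - 0.5·(2.4925) = -0.75375
step 4: grad = -0.75375+2 = 1.24625; w = -0.75375 - 0.5·(1.24625) = -1.376875

-1.376875


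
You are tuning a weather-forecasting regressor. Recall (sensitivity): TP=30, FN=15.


Recall = TP/(TP+FN)
= 30/(30+15)
= 30/45 = 66.67%

66.67%


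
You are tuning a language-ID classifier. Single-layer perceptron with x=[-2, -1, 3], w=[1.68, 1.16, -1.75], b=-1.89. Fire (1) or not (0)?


z = (-2)·(1.68) + (-1)·(1.16) + (3)·(-1.75) - 1.89
  = -11.66
step(z) = 0 (z<0)

0


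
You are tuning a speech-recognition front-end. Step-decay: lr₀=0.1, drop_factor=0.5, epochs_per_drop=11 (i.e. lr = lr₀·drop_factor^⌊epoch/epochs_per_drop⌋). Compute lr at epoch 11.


n_drops = ⌊11/11⌋ = 1
lr = 0.1·0.5^1 = 0.1·0.5 = 0.05

0.05


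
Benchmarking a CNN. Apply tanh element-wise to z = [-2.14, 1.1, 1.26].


tanh(-2.14) = -0.9727
tanh(1.1) = 0.8005
tanh(1.26) = 0.8511
result = [-0.9727, 0.8005, 0.8511]

[-0.9727, 0.8005, 0.8511]


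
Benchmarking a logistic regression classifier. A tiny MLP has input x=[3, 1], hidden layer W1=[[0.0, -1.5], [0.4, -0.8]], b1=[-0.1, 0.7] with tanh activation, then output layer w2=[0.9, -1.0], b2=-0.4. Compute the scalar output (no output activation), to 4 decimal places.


z1[0] = (0.0)·(3) + (-1.5)·(1) - 0.1 = -1.6
z1[1] = (0.4)·(3) + (-0.8)·(1) + 0.7 = 1.1
h = tanh(z1) = [-0.9217, 0.8005]
output = (0.9)·(-0.9217) + (-1.0)·(0.8005) - 0.4 = -2.03

-2.03


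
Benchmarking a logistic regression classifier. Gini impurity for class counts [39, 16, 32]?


Probabilities: [39/87, 16/87, 32/87] ≈ [0.4483, 0.1839, 0.3678]
Σpᵢ² = (1521 + 256 + 1024)/87² = 2801/7569
Gini = 1 - Σpᵢ² = 1 - 2801/7569 = 0.6299

0.6299


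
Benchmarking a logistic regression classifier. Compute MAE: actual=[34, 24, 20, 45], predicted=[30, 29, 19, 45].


Absolute errors: |34-30|=4, |24-29|=5, |20-19|=1, |45-45|=0
Sum = 10
MAE = 10/4 = 5/2

5/2


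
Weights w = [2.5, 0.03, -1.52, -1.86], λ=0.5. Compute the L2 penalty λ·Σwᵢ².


‖w‖₂² = (2.5)² + (0.03)² + (-1.52)² + (-1.86)²
     = 6.25 + 0.0009 + 2.3104 + 3.4596
     = 12.0209
λ·‖w‖₂² = 0.5·12.0209 = 6.01045

6.01045


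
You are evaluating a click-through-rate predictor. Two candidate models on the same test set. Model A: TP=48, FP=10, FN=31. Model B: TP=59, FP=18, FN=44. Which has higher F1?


Model A: P=48/58=0.8276, R=48/79=0.6076, F1=2PR/(P+R)=2TP/(2TP+FP+FN)=96/137=0.7007
Model B: P=59/77=0.7662, R=59/103=0.5728, F1=2PR/(P+R)=2TP/(2TP+FP+FN)=118/180=0.6556
0.7007 > 0.6556 → Model A

Model A


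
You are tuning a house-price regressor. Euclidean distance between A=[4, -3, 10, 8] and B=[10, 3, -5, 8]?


d = √((4-10)² + (-3-3)² + (10+ 5)² + (8-8)²)
  = √(36 + 36 + 225 + 0)
  = √297 = 17.2337

17.2337


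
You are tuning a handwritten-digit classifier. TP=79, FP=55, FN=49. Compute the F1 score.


Precision = 79/134 = 0.5896
Recall = 79/128 = 0.6172
F1 = 2·P·R/(P+R) = 2·TP/(2·TP+FP+FN) = 158/(158+55+49) = 158/262 = 0.6031

0.6031


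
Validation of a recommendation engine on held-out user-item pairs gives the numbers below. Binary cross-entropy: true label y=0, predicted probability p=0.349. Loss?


BCE = -[y·ln(p) + (1-y)·ln(1-p)]
= -0 - 1·ln(1-0.349)
= -ln(0.651) = 0.4292

0.4292


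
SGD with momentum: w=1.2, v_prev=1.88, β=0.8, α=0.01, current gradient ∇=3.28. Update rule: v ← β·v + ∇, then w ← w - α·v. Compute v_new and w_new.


v_new = 0.8·1.88 + 3.28 = 1.504 + 3.28 = 4.784
w_new = 1.2 - 0.01·4.784 = 1.2 - 0.04784 = 1.15216

v_new=4.784, w_new=1.15216


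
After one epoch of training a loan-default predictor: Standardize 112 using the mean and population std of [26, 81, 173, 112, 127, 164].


μ = 113.8333, σ = 49.9781
z = (112 - 113.8333)/49.9781 = -0.0367

-0.0367


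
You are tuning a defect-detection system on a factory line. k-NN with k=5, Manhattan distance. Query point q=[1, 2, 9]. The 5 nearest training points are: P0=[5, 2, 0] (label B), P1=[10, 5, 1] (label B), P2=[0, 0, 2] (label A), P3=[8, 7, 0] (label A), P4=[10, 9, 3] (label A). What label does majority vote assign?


d(q,P0) = 13  (label B)
d(q,P1) = 20  (label B)
d(q,P2) = 10  (label A)
d(q,P3) = 21  (label A)
d(q,P4) = 22  (label A)
Votes: A=3, B=2
Majority → A

A


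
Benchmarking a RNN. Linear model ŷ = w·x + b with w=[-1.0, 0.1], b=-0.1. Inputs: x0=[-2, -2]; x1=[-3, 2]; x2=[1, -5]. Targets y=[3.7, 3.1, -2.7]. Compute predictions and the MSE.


ŷ0 = (-1.0)·(-2) + (0.1)·(-2) - 0.1 = 1.7
ŷ1 = (-1.0)·(-3) + (0.1)·(2) - 0.1 = 3.1
ŷ2 = (-1.0)·(1) + (0.1)·(-5) - 0.1 = -1.6
errors² = [4.0, 0.0, 1.21]
MSE = 5.2100/3 = 1.7367

1.7367


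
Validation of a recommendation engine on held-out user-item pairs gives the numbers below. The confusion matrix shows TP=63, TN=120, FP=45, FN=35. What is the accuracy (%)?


Accuracy = (TP+TN)/(TP+TN+FP+FN)
= (63+120)/(263)
= 183/263 = 69.58%

69.58%


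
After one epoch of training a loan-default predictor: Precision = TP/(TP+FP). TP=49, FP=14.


Precision = TP/(TP+FP)
= 49/(49+14)
= 49/63 = 77.78%

77.78%


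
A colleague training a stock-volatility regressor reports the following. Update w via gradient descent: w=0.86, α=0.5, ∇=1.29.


w_new = w - α·∇
= 0.86 - 0.5·1.29
= 0.86 - 0.645
= 0.215

0.215


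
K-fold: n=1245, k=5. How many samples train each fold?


Fold size = 1245/5 = 249
Training per fold = 1245 - 249 = 996

996


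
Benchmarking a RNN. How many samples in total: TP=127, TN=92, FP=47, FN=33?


Total = TP + TN + FP + FN
= 127 + 92 + 47 + 33
= 299
(Predicted positive: 174, predicted negative: 125)

299


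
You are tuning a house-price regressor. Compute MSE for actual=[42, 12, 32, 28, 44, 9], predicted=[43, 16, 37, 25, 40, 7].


Squared errors: (42-43)²=1, (12-16)²=16, (32-37)²=25, (28-25)²=9, (44-40)²=16, (9-7)²=4
Sum = 71
MSE = 71/6 = 71/6

71/6


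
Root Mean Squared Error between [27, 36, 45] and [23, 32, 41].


MSE = 48/3 = 16
RMSE = √(48/3) = 4.0

4.0


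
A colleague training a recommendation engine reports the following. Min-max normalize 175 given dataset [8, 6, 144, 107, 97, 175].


min=6, max=175
(175-6)/(175-6) = 169/169 = 1.0

1.0


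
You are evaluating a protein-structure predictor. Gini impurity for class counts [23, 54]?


Probabilities: [23/77, 54/77] ≈ [0.2987, 0.7013]
Σpᵢ² = (529 + 2916)/77² = 3445/5929
Gini = 1 - Σpᵢ² = 1 - 3445/5929 = 0.419

0.419


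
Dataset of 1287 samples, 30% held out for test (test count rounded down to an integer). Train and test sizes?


Test = ⌊1287·30/100⌋ = 386
Train = 1287 - 386 = 901

Train: 901, Test: 386


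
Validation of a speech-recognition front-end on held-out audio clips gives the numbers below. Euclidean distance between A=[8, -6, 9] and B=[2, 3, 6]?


d = √((8-2)² + (-6-3)² + (9-6)²)
  = √(36 + 81 + 9)
  = √126 = 11.225

11.225


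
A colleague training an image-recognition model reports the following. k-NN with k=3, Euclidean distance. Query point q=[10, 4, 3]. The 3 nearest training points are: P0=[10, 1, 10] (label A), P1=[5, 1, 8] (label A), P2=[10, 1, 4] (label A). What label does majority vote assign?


d(q,P0) = 7.6158  (label A)
d(q,P1) = 7.6811  (label A)
d(q,P2) = 3.1623  (label A)
Votes: A=3, B=0
Majority → A

A


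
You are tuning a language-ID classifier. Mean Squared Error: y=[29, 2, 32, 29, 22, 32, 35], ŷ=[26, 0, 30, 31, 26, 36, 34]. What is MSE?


Squared errors: (29-26)²=9, (2-0)²=4, (32-30)²=4, (29-31)²=4, (22-26)²=16, (32-36)²=16, (35-34)²=1
Sum = 54
MSE = 54/7 = 54/7

54/7


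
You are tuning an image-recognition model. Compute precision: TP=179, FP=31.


Precision = TP/(TP+FP)
= 179/(179+31)
= 179/210 = 85.24%

85.24%


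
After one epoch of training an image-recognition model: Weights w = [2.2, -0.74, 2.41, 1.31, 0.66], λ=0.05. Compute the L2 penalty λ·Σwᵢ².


‖w‖₂² = (2.2)² + (-0.74)² + (2.41)² + (1.31)² + (0.66)²
     = 4.84 + 0.5476 + 5.8081 + 1.7161 + 0.4356
     = 13.3474
λ·‖w‖₂² = 0.05·13.3474 = 0.66737

0.66737


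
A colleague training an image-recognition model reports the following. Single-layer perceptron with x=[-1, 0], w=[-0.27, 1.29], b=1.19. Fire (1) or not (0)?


z = (-1)·(-0.27) + (0)·(1.29) + 1.19
  = 1.46
step(z) = 1 (z≥0)

1


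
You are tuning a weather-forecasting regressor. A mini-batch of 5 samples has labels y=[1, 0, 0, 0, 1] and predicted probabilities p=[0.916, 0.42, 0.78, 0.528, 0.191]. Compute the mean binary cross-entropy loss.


L[0] = -ln(0.916) = 0.0877
L[1] = -ln(1-0.42) = -ln(0.58) = 0.5447
L[2] = -ln(1-0.78) = -ln(0.22) = 1.5141
L[3] = -ln(1-0.528) = -ln(0.472) = 0.7508
L[4] = -ln(0.191) = 1.6555
mean = (0.0877 + 0.5447 + 1.5141 + 0.7508 + 1.6555)/5 = 0.9106

0.9106


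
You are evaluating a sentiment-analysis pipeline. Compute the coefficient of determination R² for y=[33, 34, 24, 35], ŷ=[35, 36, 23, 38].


ȳ = 31.5
SS_res = Σ(y-ŷ)² = 18
SS_tot = Σ(y-ȳ)² = 77
R² = 1 - SS_res/SS_tot = 1 - 0.2338 = 0.7662

0.7662


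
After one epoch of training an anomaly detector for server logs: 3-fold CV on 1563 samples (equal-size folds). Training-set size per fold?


Fold size = 1563/3 = 521
Training per fold = 1563 - 521 = 1042

1042


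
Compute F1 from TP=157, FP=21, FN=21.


Precision = 157/178 = 0.882
Recall = 157/178 = 0.882
F1 = 2·P·R/(P+R) = 2·TP/(2·TP+FP+FN) = 314/(314+21+21) = 314/356 = 0.882

0.882


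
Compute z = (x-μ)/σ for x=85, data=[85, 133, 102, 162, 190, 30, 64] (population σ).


μ = 109.4286, σ = 51.8731
z = (85 - 109.4286)/51.8731 = -0.4709

-0.4709


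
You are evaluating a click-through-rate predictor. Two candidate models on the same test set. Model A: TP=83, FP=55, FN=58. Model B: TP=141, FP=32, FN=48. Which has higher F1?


Model A: P=83/138=0.6014, R=83/141=0.5887, F1=2PR/(P+R)=2TP/(2TP+FP+FN)=166/279=0.595
Model B: P=141/173=0.815, R=141/189=0.746, F1=2PR/(P+R)=2TP/(2TP+FP+FN)=282/362=0.779
0.595 < 0.779 → Model B

Model B


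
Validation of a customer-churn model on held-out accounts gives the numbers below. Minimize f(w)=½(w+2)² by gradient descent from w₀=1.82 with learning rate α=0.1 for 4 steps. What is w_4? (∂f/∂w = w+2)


step 1: grad = 1.82+2 = 3.82; w = 1.82 - 0.1·(3.82) = 1.438
step 2: grad = 1.438+2 = 3.438; w = 1.438 - 0.1·(3.438) = 1.0942
step 3: grad = 1.0942+2 = 3.0942; w = 1.0942 - 0.1·(3.0942) = 0.78478
step 4: grad = 0.78478+2 = 2.78478; w = 0.78478 - 0.1·(2.78478) = 0.506302

0.506302


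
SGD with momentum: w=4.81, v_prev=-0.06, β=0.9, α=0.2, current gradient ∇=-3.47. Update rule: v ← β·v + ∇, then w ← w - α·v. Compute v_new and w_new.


v_new = 0.9·-0.06 - 3.47 = -0.054 - 3.47 = -3.524
w_new = 4.81 - 0.2·-3.524 = 4.81 + 0.7048 = 5.5148

v_new=-3.524, w_new=5.5148


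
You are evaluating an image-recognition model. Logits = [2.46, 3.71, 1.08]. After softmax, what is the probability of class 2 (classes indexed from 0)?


Exponentials: e^2.46=11.7048, e^3.71=40.8538, e^1.08=2.9447
Sum = 55.5033
Softmax = [0.2109, 0.7361, 0.0531]
p[2] = 2.9447/55.5033 = 0.0531

0.0531


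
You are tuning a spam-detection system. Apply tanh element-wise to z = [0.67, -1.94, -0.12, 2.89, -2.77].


tanh(0.67) = 0.585
tanh(-1.94) = -0.9595
tanh(-0.12) = -0.1194
tanh(2.89) = 0.9938
tanh(-2.77) = -0.9922
result = [0.585, -0.9595, -0.1194, 0.9938, -0.9922]

[0.585, -0.9595, -0.1194, 0.9938, -0.9922]


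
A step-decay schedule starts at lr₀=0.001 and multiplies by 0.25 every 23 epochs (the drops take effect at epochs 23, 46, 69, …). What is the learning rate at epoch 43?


n_drops = ⌊43/23⌋ = 1
lr = 0.001·0.25^1 = 0.001·0.25 = 0.00025

0.00025


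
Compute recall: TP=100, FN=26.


Recall = TP/(TP+FN)
= 100/(100+26)
= 100/126 = 79.37%

79.37%


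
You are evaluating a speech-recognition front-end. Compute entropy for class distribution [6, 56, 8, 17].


Probabilities: [6/87, 56/87, 8/87, 17/87] ≈ [0.069, 0.6437, 0.092, 0.1954]
H = -((6/87)·log₂(6/87) + (56/87)·log₂(56/87) + (8/87)·log₂(8/87) + (17/87)·log₂(17/87))
  = 1.452 bits

1.452 bits


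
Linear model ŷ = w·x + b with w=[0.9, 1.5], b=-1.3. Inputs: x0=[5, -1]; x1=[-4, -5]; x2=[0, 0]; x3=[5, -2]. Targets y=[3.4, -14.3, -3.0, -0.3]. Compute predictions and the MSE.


ŷ0 = (0.9)·(5) + (1.5)·(-1) - 1.3 = 1.7
ŷ1 = (0.9)·(-4) + (1.5)·(-5) - 1.3 = -12.4
ŷ2 = (0.9)·(0) + (1.5)·(0) - 1.3 = -1.3
ŷ3 = (0.9)·(5) + (1.5)·(-2) - 1.3 = 0.2
errors² = [2.89, 3.61, 2.89, 0.25]
MSE = 9.6400/4 = 2.41

2.41


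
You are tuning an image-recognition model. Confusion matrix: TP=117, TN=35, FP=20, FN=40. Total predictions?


Total = TP + TN + FP + FN
= 117 + 35 + 20 + 40
= 212
(Predicted positive: 137, predicted negative: 75)

212


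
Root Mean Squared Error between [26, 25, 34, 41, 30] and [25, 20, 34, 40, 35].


MSE = 52/5 = 10.4
RMSE = √(52/5) = 3.2249

3.2249


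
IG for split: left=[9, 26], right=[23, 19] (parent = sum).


Parent = [32, 45], H_parent = 0.9793
H_left = 0.8224 (n=35), H_right = 0.9934 (n=42)
H_children = (35/77)·0.8224 + (42/77)·0.9934 = 0.9157
IG = 0.9793 - 0.9157 = 0.0636

0.0636


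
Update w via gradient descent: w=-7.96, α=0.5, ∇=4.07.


w_new = w - α·∇
= -7.96 - 0.5·4.07
= -7.96 - 2.035
= -9.995

-9.995


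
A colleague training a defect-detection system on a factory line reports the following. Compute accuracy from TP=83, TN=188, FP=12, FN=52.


Accuracy = (TP+TN)/(TP+TN+FP+FN)
= (83+188)/(335)
= 271/335 = 80.9%

80.9%


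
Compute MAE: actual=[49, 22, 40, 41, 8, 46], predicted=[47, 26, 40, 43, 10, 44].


Absolute errors: |49-47|=2, |22-26|=4, |40-40|=0, |41-43|=2, |8-10|=2, |46-44|=2
Sum = 12
MAE = 12/6 = 2

2


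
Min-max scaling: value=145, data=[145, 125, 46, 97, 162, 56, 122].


min=46, max=162
(145-46)/(162-46) = 99/116 = 0.8534

0.8534


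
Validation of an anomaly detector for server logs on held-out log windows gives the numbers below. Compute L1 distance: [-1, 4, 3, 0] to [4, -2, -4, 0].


d = |-1-4| + |4+ 2| + |3+ 4| + |0-0|
  = 5 + 6 + 7 + 0
  = 18

18


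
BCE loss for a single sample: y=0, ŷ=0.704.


BCE = -[y·ln(p) + (1-y)·ln(1-p)]
= -0 - 1·ln(1-0.704)
= -ln(0.296) = 1.2174

1.2174


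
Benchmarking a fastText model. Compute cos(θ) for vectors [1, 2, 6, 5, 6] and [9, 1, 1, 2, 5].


A·B = 1·9 + 2·1 + 6·1 + 5·2 + 6·5 = 57
‖A‖ = √102 = 10.0995, ‖B‖ = √112 = 10.583
cos = 57/(√102·√112) = 57/√11424 = 0.5333

0.5333


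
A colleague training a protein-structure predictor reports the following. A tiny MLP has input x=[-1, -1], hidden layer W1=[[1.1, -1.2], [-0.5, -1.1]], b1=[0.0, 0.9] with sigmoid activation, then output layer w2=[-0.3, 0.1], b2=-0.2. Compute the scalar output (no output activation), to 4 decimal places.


z1[0] = (1.1)·(-1) + (-1.2)·(-1) + 0.0 = 0.1
z1[1] = (-0.5)·(-1) + (-1.1)·(-1) + 0.9 = 2.5
h = sigmoid(z1) = [0.525, 0.9241]
output = (-0.3)·(0.525) + (0.1)·(0.9241) - 0.2 = -0.2651

-0.2651


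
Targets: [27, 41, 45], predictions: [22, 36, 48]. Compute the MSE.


Squared errors: (27-22)²=25, (41-36)²=25, (45-48)²=9
Sum = 59
MSE = 59/3 = 59/3

59/3


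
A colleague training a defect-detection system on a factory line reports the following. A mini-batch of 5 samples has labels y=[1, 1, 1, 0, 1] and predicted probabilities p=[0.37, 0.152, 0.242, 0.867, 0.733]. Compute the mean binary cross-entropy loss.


L[0] = -ln(0.37) = 0.9943
L[1] = -ln(0.152) = 1.8839
L[2] = -ln(0.242) = 1.4188
L[3] = -ln(1-0.867) = -ln(0.133) = 2.0174
L[4] = -ln(0.733) = 0.3106
mean = (0.9943 + 1.8839 + 1.4188 + 2.0174 + 0.3106)/5 = 1.325

1.325


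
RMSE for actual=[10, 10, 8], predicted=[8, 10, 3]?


MSE = 29/3 = 9.6667
RMSE = √(29/3) = 3.1091

3.1091


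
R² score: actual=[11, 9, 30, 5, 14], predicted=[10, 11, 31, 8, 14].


ȳ = 13.8
SS_res = Σ(y-ŷ)² = 15
SS_tot = Σ(y-ȳ)² = 370.8
R² = 1 - SS_res/SS_tot = 1 - 0.0405 = 0.9595

0.9595


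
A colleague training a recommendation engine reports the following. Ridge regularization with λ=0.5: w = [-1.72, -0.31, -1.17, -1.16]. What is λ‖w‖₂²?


‖w‖₂² = (-1.72)² + (-0.31)² + (-1.17)² + (-1.16)²
     = 2.9584 + 0.0961 + 1.3689 + 1.3456
     = 5.769
λ·‖w‖₂² = 0.5·5.769 = 2.8845

2.8845


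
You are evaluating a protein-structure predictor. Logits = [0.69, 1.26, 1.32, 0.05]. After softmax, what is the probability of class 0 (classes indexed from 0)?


Exponentials: e^0.69=1.9937, e^1.26=3.5254, e^1.32=3.7434, e^0.05=1.0513
Sum = 10.3138
Softmax = [0.1933, 0.3418, 0.363, 0.1019]
p[0] = 1.9937/10.3138 = 0.1933

0.1933


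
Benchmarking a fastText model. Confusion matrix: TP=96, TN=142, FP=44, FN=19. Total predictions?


Total = TP + TN + FP + FN
= 96 + 142 + 44 + 19
= 301
(Predicted positive: 140, predicted negative: 161)

301


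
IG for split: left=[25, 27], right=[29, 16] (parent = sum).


Parent = [54, 43], H_parent = 0.9907
H_left = 0.9989 (n=52), H_right = 0.9389 (n=45)
H_children = (52/97)·0.9989 + (45/97)·0.9389 = 0.9711
IG = 0.9907 - 0.9711 = 0.0196

0.0196


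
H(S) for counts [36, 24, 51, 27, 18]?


Probabilities: [36/156, 24/156, 51/156, 27/156, 18/156] ≈ [0.2308, 0.1538, 0.3269, 0.1731, 0.1154]
H = -((36/156)·log₂(36/156) + (24/156)·log₂(24/156) + (51/156)·log₂(51/156) + (27/156)·log₂(27/156) + (18/156)·log₂(18/156))
  = 2.2284 bits

2.2284 bits


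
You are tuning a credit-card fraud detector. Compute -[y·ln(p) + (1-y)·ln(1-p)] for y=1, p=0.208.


BCE = -[y·ln(p) + (1-y)·ln(1-p)]
= -1·ln(0.208) - 0
= -ln(0.208) = 1.5702

1.5702


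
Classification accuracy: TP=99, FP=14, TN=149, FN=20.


Accuracy = (TP+TN)/(TP+TN+FP+FN)
= (99+149)/(282)
= 248/282 = 87.94%

87.94%


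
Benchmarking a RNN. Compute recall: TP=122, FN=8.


Recall = TP/(TP+FN)
= 122/(122+8)
= 122/130 = 93.85%

93.85%


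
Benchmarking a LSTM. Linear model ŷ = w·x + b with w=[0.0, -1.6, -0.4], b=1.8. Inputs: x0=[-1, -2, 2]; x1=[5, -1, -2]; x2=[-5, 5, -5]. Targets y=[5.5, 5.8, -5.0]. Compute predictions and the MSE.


ŷ0 = (0.0)·(-1) + (-1.6)·(-2) + (-0.4)·(2) + 1.8 = 4.2
ŷ1 = (0.0)·(5) + (-1.6)·(-1) + (-0.4)·(-2) + 1.8 = 4.2
ŷ2 = (0.0)·(-5) + (-1.6)·(5) + (-0.4)·(-5) + 1.8 = -4.2
errors² = [1.69, 2.56, 0.64]
MSE = 4.8900/3 = 1.63

1.63


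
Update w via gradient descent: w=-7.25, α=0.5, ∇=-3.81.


w_new = w - α·∇
= -7.25 - 0.5·-3.81
= -7.25 + 1.905
= -5.345

-5.345


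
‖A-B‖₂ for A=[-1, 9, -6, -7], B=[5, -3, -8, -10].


d = √((-1-5)² + (9+ 3)² + (-6+ 8)² + (-7+ 10)²)
  = √(36 + 144 + 4 + 9)
  = √193 = 13.8924

13.8924


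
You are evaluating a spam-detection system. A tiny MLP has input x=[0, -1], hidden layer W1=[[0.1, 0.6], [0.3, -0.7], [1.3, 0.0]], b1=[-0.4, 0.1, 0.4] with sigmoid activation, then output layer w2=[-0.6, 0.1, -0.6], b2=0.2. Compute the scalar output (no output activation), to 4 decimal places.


z1[0] = (0.1)·(0) + (0.6)·(-1) - 0.4 = -1.0
z1[1] = (0.3)·(0) + (-0.7)·(-1) + 0.1 = 0.8
z1[2] = (1.3)·(0) + (0.0)·(-1) + 0.4 = 0.4
h = sigmoid(z1) = [0.2689, 0.69, 0.5987]
output = (-0.6)·(0.2689) + (0.1)·(0.69) + (-0.6)·(0.5987) + 0.2 = -0.2516

-0.2516


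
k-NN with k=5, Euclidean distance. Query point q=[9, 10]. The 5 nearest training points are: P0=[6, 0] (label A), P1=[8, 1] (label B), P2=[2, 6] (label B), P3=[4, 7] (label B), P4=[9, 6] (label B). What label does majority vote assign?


d(q,P0) = 10.4403  (label A)
d(q,P1) = 9.0554  (label B)
d(q,P2) = 8.0623  (label B)
d(q,P3) = 5.831  (label B)
d(q,P4) = 4.0  (label B)
Votes: A=1, B=4
Majority → B

B


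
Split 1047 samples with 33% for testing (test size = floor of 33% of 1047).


Test = ⌊1047·33/100⌋ = 345
Train = 1047 - 345 = 702

Train: 702, Test: 345


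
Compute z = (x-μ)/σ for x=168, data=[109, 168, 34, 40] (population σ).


μ = 87.75, σ = 54.9107
z = (168 - 87.75)/54.9107 = 1.4615

1.4615


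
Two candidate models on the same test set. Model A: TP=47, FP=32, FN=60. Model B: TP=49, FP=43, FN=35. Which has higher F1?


Model A: P=47/79=0.5949, R=47/107=0.4393, F1=2PR/(P+R)=2TP/(2TP+FP+FN)=94/186=0.5054
Model B: P=49/92=0.5326, R=49/84=0.5833, F1=2PR/(P+R)=2TP/(2TP+FP+FN)=98/176=0.5568
0.5054 < 0.5568 → Model B

Model B


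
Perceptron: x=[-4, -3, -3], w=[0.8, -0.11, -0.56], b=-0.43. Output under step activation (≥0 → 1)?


z = (-4)·(0.8) + (-3)·(-0.11) + (-3)·(-0.56) - 0.43
  = -1.62
step(z) = 0 (z<0)

0


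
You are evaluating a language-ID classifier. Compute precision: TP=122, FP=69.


Precision = TP/(TP+FP)
= 122/(122+69)
= 122/191 = 63.87%

63.87%


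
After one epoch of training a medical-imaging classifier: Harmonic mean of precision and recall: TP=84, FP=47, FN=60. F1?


Precision = 84/131 = 0.6412
Recall = 84/144 = 0.5833
F1 = 2·P·R/(P+R) = 2·TP/(2·TP+FP+FN) = 168/(168+47+60) = 168/275 = 0.6109

0.6109


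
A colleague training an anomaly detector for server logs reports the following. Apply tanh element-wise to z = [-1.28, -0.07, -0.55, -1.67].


tanh(-1.28) = -0.8565
tanh(-0.07) = -0.0699
tanh(-0.55) = -0.5005
tanh(-1.67) = -0.9316
result = [-0.8565, -0.0699, -0.5005, -0.9316]

[-0.8565, -0.0699, -0.5005, -0.9316]


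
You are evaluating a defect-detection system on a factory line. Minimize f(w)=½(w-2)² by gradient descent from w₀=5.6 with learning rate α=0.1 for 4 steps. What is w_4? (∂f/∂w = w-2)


step 1: grad = 5.6-2 = 3.6; w = 5.6 - 0.1·(3.6) = 5.24
step 2: grad = 5.24-2 = 3.24; w = 5.24 - 0.1·(3.24) = 4.916
step 3: grad = 4.916-2 = 2.916; w = 4.916 - 0.1·(2.916) = 4.6244
step 4: grad = 4.6244-2 = 2.6244; w = 4.6244 - 0.1·(2.6244) = 4.36196

4.36196


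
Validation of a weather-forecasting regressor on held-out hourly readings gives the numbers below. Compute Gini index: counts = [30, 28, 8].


Probabilities: [30/66, 28/66, 8/66] ≈ [0.4545, 0.4242, 0.1212]
Σpᵢ² = (900 + 784 + 64)/66² = 1748/4356
Gini = 1 - Σpᵢ² = 1 - 1748/4356 = 0.5987

0.5987


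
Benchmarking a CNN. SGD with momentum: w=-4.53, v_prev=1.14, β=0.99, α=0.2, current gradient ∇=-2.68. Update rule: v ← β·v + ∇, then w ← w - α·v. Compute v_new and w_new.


v_new = 0.99·1.14 - 2.68 = 1.1286 - 2.68 = -1.5514
w_new = -4.53 - 0.2·-1.5514 = -4.53 + 0.31028 = -4.21972

v_new=-1.5514, w_new=-4.21972


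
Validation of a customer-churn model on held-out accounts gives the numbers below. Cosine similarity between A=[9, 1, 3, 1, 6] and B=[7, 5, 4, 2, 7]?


A·B = 9·7 + 1·5 + 3·4 + 1·2 + 6·7 = 124
‖A‖ = √128 = 11.3137, ‖B‖ = √143 = 11.9583
cos = 124/(√128·√143) = 124/√18304 = 0.9165

0.9165


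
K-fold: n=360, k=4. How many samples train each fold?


Fold size = 360/4 = 90
Training per fold = 360 - 90 = 270

270


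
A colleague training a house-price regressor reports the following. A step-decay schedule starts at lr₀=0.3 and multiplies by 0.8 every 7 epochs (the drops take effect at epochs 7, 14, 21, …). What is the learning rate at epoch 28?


n_drops = ⌊28/7⌋ = 4
lr = 0.3·0.8^4 = 0.3·0.4096 = 0.12288

0.12288


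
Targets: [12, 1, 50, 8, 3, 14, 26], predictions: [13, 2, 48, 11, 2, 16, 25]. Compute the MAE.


Absolute errors: |12-13|=1, |1-2|=1, |50-48|=2, |8-11|=3, |3-2|=1, |14-16|=2, |26-25|=1
Sum = 11
MAE = 11/7 = 11/7

11/7


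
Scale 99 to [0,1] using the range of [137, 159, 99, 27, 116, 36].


min=27, max=159
(99-27)/(159-27) = 72/132 = 0.5455

0.5455


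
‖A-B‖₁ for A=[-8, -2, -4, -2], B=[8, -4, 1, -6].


d = |-8-8| + |-2+ 4| + |-4-1| + |-2+ 6|
  = 16 + 2 + 5 + 4
  = 27

27


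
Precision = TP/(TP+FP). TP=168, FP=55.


Precision = TP/(TP+FP)
= 168/(168+55)
= 168/223 = 75.34%

75.34%


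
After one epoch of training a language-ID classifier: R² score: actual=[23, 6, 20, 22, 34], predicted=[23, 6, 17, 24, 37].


ȳ = 21
SS_res = Σ(y-ŷ)² = 22
SS_tot = Σ(y-ȳ)² = 400
R² = 1 - SS_res/SS_tot = 1 - 0.055 = 0.945

0.945


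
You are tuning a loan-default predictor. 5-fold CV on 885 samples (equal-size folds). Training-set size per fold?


Fold size = 885/5 = 177
Training per fold = 885 - 177 = 708

708


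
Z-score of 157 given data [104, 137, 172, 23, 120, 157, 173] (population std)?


μ = 126.5714, σ = 48.6
z = (157 - 126.5714)/48.6 = 0.6261

0.6261


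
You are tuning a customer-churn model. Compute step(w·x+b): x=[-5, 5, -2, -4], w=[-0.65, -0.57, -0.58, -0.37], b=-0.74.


z = (-5)·(-0.65) + (5)·(-0.57) + (-2)·(-0.58) + (-4)·(-0.37) - 0.74
  = 2.3
step(z) = 1 (z≥0)

1


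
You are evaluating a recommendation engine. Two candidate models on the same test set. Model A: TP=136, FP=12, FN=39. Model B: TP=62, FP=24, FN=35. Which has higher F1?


Model A: P=136/148=0.9189, R=136/175=0.7771, F1=2PR/(P+R)=2TP/(2TP+FP+FN)=272/323=0.8421
Model B: P=62/86=0.7209, R=62/97=0.6392, F1=2PR/(P+R)=2TP/(2TP+FP+FN)=124/183=0.6776
0.8421 > 0.6776 → Model A

Model A


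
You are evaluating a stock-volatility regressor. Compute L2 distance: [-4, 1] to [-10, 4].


d = √((-4+ 10)² + (1-4)²)
  = √(36 + 9)
  = √45 = 6.7082

6.7082


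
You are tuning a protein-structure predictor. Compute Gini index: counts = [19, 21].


Probabilities: [19/40, 21/40] ≈ [0.475, 0.525]
Σpᵢ² = (361 + 441)/40² = 802/1600
Gini = 1 - Σpᵢ² = 1 - 802/1600 = 0.4988

0.4988


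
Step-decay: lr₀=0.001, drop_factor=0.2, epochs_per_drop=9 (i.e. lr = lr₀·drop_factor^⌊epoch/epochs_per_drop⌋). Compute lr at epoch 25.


n_drops = ⌊25/9⌋ = 2
lr = 0.001·0.2^2 = 0.001·0.04 = 0.00004

0.00004


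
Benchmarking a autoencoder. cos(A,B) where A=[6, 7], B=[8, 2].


A·B = 6·8 + 7·2 = 62
‖A‖ = √85 = 9.2195, ‖B‖ = √68 = 8.2462
cos = 62/(√85·√68) = 62/√5780 = 0.8155

0.8155


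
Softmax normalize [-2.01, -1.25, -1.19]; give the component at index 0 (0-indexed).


Exponentials: e^-2.01=0.134, e^-1.25=0.2865, e^-1.19=0.3042
Sum = 0.7247
Softmax = [0.1849, 0.3953, 0.4198]
p[0] = 0.134/0.7247 = 0.1849

0.1849


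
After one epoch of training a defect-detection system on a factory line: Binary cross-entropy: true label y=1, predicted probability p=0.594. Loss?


BCE = -[y·ln(p) + (1-y)·ln(1-p)]
= -1·ln(0.594) - 0
= -ln(0.594) = 0.5209

0.5209


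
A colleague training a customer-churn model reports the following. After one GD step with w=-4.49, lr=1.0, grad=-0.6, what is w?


w_new = w - α·∇
= -4.49 - 1.0·-0.6
= -4.49 + 0.6
= -3.89

-3.89


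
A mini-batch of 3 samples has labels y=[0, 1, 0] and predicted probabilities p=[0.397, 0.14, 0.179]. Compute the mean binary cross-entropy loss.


L[0] = -ln(1-0.397) = -ln(0.603) = 0.5058
L[1] = -ln(0.14) = 1.9661
L[2] = -ln(1-0.179) = -ln(0.821) = 0.1972
mean = (0.5058 + 1.9661 + 0.1972)/3 = 0.8897

0.8897


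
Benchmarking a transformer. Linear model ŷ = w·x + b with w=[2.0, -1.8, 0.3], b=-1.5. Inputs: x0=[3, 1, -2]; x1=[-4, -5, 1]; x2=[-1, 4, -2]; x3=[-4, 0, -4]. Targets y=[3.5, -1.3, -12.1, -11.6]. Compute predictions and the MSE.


ŷ0 = (2.0)·(3) + (-1.8)·(1) + (0.3)·(-2) - 1.5 = 2.1
ŷ1 = (2.0)·(-4) + (-1.8)·(-5) + (0.3)·(1) - 1.5 = -0.2
ŷ2 = (2.0)·(-1) + (-1.8)·(4) + (0.3)·(-2) - 1.5 = -11.3
ŷ3 = (2.0)·(-4) + (-1.8)·(0) + (0.3)·(-4) - 1.5 = -10.7
errors² = [1.96, 1.21, 0.64, 0.81]
MSE = 4.6200/4 = 1.155

1.155


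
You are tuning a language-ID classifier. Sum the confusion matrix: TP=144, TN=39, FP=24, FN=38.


Total = TP + TN + FP + FN
= 144 + 39 + 24 + 38
= 245
(Predicted positive: 168, predicted negative: 77)

245


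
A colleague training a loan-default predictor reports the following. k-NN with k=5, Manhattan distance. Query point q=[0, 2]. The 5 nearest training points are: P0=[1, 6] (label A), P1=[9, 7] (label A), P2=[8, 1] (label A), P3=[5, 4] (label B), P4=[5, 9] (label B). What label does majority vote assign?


d(q,P0) = 5  (label A)
d(q,P1) = 14  (label A)
d(q,P2) = 9  (label A)
d(q,P3) = 7  (label B)
d(q,P4) = 12  (label B)
Votes: A=3, B=2
Majority → A

A


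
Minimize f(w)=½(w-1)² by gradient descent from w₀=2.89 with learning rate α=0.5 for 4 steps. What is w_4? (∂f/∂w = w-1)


step 1: grad = 2.89-1 = 1.89; w = 2.89 - 0.5·(1.89) = 1.945
step 2: grad = 1.945-1 = 0.945; w = 1.945 - 0.5·(0.945) = 1.4725
step 3: grad = 1.4725-1 = 0.4725; w = 1.4725 - 0.5·(0.4725) = 1.23625
step 4: grad = 1.23625-1 = 0.23625; w = 1.23625 - 0.5·(0.23625) = 1.118125

1.118125


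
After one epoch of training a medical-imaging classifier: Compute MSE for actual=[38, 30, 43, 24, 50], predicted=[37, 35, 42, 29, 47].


Squared errors: (38-37)²=1, (30-35)²=25, (43-42)²=1, (24-29)²=25, (50-47)²=9
Sum = 61
MSE = 61/5 = 61/5

61/5


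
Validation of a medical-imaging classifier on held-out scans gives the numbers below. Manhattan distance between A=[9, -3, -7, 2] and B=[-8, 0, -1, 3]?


d = |9+ 8| + |-3-0| + |-7+ 1| + |2-3|
  = 17 + 3 + 6 + 1
  = 27

27


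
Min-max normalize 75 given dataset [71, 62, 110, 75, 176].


min=62, max=176
(75-62)/(176-62) = 13/114 = 0.114

0.114


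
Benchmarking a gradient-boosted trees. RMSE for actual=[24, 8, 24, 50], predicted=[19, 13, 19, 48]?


MSE = 79/4 = 19.75
RMSE = √(79/4) = 4.4441

4.4441


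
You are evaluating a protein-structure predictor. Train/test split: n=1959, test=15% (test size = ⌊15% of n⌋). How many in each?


Test = ⌊1959·15/100⌋ = 293
Train = 1959 - 293 = 1666

Train: 1666, Test: 293


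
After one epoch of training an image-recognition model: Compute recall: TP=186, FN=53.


Recall = TP/(TP+FN)
= 186/(186+53)
= 186/239 = 77.82%

77.82%


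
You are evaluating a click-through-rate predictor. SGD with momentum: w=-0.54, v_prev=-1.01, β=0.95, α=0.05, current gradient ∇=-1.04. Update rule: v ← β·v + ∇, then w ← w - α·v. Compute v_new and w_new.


v_new = 0.95·-1.01 - 1.04 = -0.9595 - 1.04 = -1.9995
w_new = -0.54 - 0.05·-1.9995 = -0.54 + 0.099975 = -0.440025

v_new=-1.9995, w_new=-0.440025


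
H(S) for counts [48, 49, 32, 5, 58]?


Probabilities: [48/192, 49/192, 32/192, 5/192, 58/192] ≈ [0.25, 0.2552, 0.1667, 0.026, 0.3021]
H = -((48/192)·log₂(48/192) + (49/192)·log₂(49/192) + (32/192)·log₂(32/192) + (5/192)·log₂(5/192) + (58/192)·log₂(58/192))
  = 2.0924 bits

2.0924 bits


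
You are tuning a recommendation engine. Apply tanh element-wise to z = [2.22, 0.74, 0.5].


tanh(2.22) = 0.9767
tanh(0.74) = 0.6291
tanh(0.5) = 0.4621
result = [0.9767, 0.6291, 0.4621]

[0.9767, 0.6291, 0.4621]


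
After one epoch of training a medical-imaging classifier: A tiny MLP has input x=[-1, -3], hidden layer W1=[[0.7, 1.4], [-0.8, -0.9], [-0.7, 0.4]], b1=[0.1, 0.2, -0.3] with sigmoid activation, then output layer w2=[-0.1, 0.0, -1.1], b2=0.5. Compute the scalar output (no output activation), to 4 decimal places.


z1[0] = (0.7)·(-1) + (1.4)·(-3) + 0.1 = -4.8
z1[1] = (-0.8)·(-1) + (-0.9)·(-3) + 0.2 = 3.7
z1[2] = (-0.7)·(-1) + (0.4)·(-3) - 0.3 = -0.8
h = sigmoid(z1) = [0.0082, 0.9759, 0.31]
output = (-0.1)·(0.0082) + (0.0)·(0.9759) + (-1.1)·(0.31) + 0.5 = 0.1582

0.1582


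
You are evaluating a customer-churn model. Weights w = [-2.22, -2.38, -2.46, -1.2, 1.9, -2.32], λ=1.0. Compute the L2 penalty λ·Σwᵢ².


‖w‖₂² = (-2.22)² + (-2.38)² + (-2.46)² + (-1.2)² + (1.9)² + (-2.32)²
     = 4.9284 + 5.6644 + 6.0516 + 1.44 + 3.61 + 5.3824
     = 27.0768
λ·‖w‖₂² = 1.0·27.0768 = 27.0768

27.0768


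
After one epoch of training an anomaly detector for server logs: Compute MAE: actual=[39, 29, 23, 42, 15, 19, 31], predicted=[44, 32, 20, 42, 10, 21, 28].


Absolute errors: |39-44|=5, |29-32|=3, |23-20|=3, |42-42|=0, |15-10|=5, |19-21|=2, |31-28|=3
Sum = 21
MAE = 21/7 = 3

3


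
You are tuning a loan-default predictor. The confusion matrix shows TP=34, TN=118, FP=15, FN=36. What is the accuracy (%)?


Accuracy = (TP+TN)/(TP+TN+FP+FN)
= (34+118)/(203)
= 152/203 = 74.88%

74.88%


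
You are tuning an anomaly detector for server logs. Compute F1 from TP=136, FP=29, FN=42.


Precision = 136/165 = 0.8242
Recall = 136/178 = 0.764
F1 = 2·P·R/(P+R) = 2·TP/(2·TP+FP+FN) = 272/(272+29+42) = 272/343 = 0.793

0.793


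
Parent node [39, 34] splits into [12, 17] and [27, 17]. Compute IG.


Parent = [39, 34], H_parent = 0.9966
H_left = 0.9784 (n=29), H_right = 0.9624 (n=44)
H_children = (29/73)·0.9784 + (44/73)·0.9624 = 0.9688
IG = 0.9966 - 0.9688 = 0.0278

0.0278


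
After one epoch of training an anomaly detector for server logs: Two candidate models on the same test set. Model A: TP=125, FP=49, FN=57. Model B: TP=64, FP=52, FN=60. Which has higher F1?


Model A: P=125/174=0.7184, R=125/182=0.6868, F1=2PR/(P+R)=2TP/(2TP+FP+FN)=250/356=0.7022
Model B: P=64/116=0.5517, R=64/124=0.5161, F1=2PR/(P+R)=2TP/(2TP+FP+FN)=128/240=0.5333
0.7022 > 0.5333 → Model A

Model A


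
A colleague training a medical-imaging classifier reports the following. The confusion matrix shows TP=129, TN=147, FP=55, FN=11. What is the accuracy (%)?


Accuracy = (TP+TN)/(TP+TN+FP+FN)
= (129+147)/(342)
= 276/342 = 80.7%

80.7%


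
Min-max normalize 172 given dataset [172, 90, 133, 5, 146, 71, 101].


min=5, max=172
(172-5)/(172-5) = 167/167 = 1.0

1.0


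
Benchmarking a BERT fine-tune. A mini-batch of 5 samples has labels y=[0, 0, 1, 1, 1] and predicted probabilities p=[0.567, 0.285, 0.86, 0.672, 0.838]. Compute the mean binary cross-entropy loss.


L[0] = -ln(1-0.567) = -ln(0.433) = 0.837
L[1] = -ln(1-0.285) = -ln(0.715) = 0.3355
L[2] = -ln(0.86) = 0.1508
L[3] = -ln(0.672) = 0.3975
L[4] = -ln(0.838) = 0.1767
mean = (0.837 + 0.3355 + 0.1508 + 0.3975 + 0.1767)/5 = 0.3795

0.3795


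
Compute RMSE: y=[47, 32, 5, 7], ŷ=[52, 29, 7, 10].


MSE = 47/4 = 11.75
RMSE = √(47/4) = 3.4278

3.4278


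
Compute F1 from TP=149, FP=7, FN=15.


Precision = 149/156 = 0.9551
Recall = 149/164 = 0.9085
F1 = 2·P·R/(P+R) = 2·TP/(2·TP+FP+FN) = 298/(298+7+15) = 298/320 = 0.9313

0.9313


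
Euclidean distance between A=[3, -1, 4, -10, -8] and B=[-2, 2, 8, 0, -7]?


d = √((3+ 2)² + (-1-2)² + (4-8)² + (-10-0)² + (-8+ 7)²)
  = √(25 + 9 + 16 + 100 + 1)
  = √151 = 12.2882

12.2882


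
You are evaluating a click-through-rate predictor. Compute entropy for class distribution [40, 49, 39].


Probabilities: [40/128, 49/128, 39/128] ≈ [0.3125, 0.3828, 0.3047]
H = -((40/128)·log₂(40/128) + (49/128)·log₂(49/128) + (39/128)·log₂(39/128))
  = 1.5771 bits

1.5771 bits


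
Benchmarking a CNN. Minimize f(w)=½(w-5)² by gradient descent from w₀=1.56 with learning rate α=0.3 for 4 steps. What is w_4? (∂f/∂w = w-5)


step 1: grad = 1.56-5 = -3.44; w = 1.56 - 0.3·(-3.44) = 2.592
step 2: grad = 2.592-5 = -2.408; w = 2.592 - 0.3·(-2.408) = 3.3144
step 3: grad = 3.3144-5 = -1.6856; w = 3.3144 - 0.3·(-1.6856) = 3.82008
step 4: grad = 3.82008-5 = -1.17992; w = 3.82008 - 0.3·(-1.17992) = 4.174056

4.174056


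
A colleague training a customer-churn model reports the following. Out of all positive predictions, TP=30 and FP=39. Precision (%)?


Precision = TP/(TP+FP)
= 30/(30+39)
= 30/69 = 43.48%

43.48%


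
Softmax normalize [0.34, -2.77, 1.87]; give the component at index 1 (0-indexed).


Exponentials: e^0.34=1.4049, e^-2.77=0.0627, e^1.87=6.4883
Sum = 7.9559
Softmax = [0.1766, 0.0079, 0.8155]
p[1] = 0.0627/7.9559 = 0.0079

0.0079


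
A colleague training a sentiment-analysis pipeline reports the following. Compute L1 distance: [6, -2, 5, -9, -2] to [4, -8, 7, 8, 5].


d = |6-4| + |-2+ 8| + |5-7| + |-9-8| + |-2-5|
  = 2 + 6 + 2 + 17 + 7
  = 34

34


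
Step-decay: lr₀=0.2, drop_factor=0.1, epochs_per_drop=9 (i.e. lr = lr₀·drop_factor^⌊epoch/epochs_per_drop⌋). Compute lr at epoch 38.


n_drops = ⌊38/9⌋ = 4
lr = 0.2·0.1^4 = 0.2·0.0001 = 0.00002

0.00002


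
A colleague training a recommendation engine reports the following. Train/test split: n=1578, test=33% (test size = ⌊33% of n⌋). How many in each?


Test = ⌊1578·33/100⌋ = 520
Train = 1578 - 520 = 1058

Train: 1058, Test: 520


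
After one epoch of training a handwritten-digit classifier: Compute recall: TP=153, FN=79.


Recall = TP/(TP+FN)
= 153/(153+79)
= 153/232 = 65.95%

65.95%


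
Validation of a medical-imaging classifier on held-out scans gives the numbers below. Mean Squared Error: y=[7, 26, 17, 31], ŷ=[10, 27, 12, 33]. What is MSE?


Squared errors: (7-10)²=9, (26-27)²=1, (17-12)²=25, (31-33)²=4
Sum = 39
MSE = 39/4 = 39/4

39/4


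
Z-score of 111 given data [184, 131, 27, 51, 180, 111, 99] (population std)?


μ = 111.8571, σ = 55.1425
z = (111 - 111.8571)/55.1425 = -0.0155

-0.0155


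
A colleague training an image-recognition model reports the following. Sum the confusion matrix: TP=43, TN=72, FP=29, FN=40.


Total = TP + TN + FP + FN
= 43 + 72 + 29 + 40
= 184
(Predicted positive: 72, predicted negative: 112)

184


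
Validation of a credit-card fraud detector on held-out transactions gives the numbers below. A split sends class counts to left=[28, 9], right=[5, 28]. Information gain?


Parent = [33, 37], H_parent = 0.9976
H_left = 0.8004 (n=37), H_right = 0.6136 (n=33)
H_children = (37/70)·0.8004 + (33/70)·0.6136 = 0.7123
IG = 0.9976 - 0.7123 = 0.2853

0.2853
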